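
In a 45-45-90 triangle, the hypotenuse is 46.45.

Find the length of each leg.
In a 45-45-90 triangle hypotenuse = leg·√2, so leg = hypotenuse/√2.
Leg = 46.45/√2 ≈ 46.45/1.41421 ≈ 32.8451

Each leg = 32.85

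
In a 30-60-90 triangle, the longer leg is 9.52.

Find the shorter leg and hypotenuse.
In a 30-60-90 triangle the sides are in ratio 1 : √3 : 2, so short leg = long leg/√3 and hypotenuse = 2·(short leg).
Short leg = 9.52/√3 ≈ 9.52/1.73205 ≈ 5.49637
Hypotenuse = 2·5.49637 ≈ 10.9927

Short leg = 5.496, Hypotenuse = 10.99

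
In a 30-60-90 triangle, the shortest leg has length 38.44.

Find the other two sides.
In a 30-60-90 triangle the sides are in ratio 1 : √3 : 2 (short leg : long leg : hypotenuse).
Long leg = 38.44·√3 ≈ 38.44·1.73205 ≈ 66.58
Hypotenuse = 2·38.44 = 76.88

Long leg = 38.44√3 = 66.58, Hypotenuse = 76.88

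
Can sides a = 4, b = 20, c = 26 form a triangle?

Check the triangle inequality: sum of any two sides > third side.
a + b vs c: 4 + 20 = 24 ≤ 26  ✗
a + c vs b: 4 + 26 = 30 > 20  ✓
b + c vs a: 20 + 26 = 46 > 4  ✓

No: 4 + 20 = 24 is not > 26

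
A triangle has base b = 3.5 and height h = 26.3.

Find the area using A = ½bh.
A = ½·b·h = ½·3.5·26.3 = ½·92.05 = 46.025

Area = 46.025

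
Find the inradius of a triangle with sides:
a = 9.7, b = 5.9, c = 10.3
r = Area/s where s is the semi-perimeter.
s = (9.7 + 5.9 + 10.3)/2 = 25.9/2 = 12.95
Area = √(s(s−a)(s−b)(s−c)) = √(12.95·3.25·7.05·2.65) ≈ √786.3 ≈ 28.041
r ≈ 28.041/12.95 ≈ 2.16533

r = 2.165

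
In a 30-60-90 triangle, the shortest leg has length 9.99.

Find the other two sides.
In a 30-60-90 triangle the sides are in ratio 1 : √3 : 2 (short leg : long leg : hypotenuse).
Long leg = 9.99·√3 ≈ 9.99·1.73205 ≈ 17.3032
Hypotenuse = 2·9.99 = 19.98

Long leg = 9.99√3 = 17.3, Hypotenuse = 19.98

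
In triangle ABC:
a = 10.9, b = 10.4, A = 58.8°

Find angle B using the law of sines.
a/sin(A) = b/sin(B)  ⇒  sin(B) = b·sin(A)/a = 10.4·sin(58.8°)/10.9
sin(58.8°) ≈ 0.855364
sin(B) ≈ 10.4·0.855364/10.9 ≈ 8.89579/10.9 ≈ 0.816127
B = arcsin(0.816127) ≈ 54.699°
(Since b ≤ a we need B ≤ A, so the obtuse alternative 180° − 54.699° ≈ 125.301° is rejected.)

B = 54.7°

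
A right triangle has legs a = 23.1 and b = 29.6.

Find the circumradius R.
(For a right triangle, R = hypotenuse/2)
Hypotenuse c = √(a² + b²) = √(533.61 + 876.16) = √1409.77 ≈ 37.5469
R = c/2 ≈ 37.5469/2 ≈ 18.7735

R = 18.77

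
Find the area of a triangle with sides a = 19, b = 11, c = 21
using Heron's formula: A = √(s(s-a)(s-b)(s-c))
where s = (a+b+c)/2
s = (19 + 11 + 21)/2 = 51/2 = 25.5
s − a = 6.5, s − b = 14.5, s − c = 4.5
s(s−a)(s−b)(s−c) = 25.5·6.5·14.5·4.5 = 10815.1875
Area = √10815.1875 ≈ 103.996

s = 25.5, Area = 104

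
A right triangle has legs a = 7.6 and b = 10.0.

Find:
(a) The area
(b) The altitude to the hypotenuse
(a) The legs are perpendicular, so Area = ½·a·b = ½·7.6·10.0 = ½·76 = 38
(b) Hypotenuse c = √(a² + b²) = √(57.76 + 100) = √157.76 ≈ 12.5603
    Area = ½·c·h_c  ⇒  h_c = 2·Area/c = 76/12.5603 ≈ 6.05083

Area = 38, h_c = 6.051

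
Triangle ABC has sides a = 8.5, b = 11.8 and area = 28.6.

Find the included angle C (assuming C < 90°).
Area = ½·a·b·sin(C)  ⇒  sin(C) = 2·Area/(a·b) = 2·28.6/(8.5·11.8) = 57.2/100.3 ≈ 0.570289
C = arcsin(0.570289) ≈ 34.7704° (taking the acute solution since C < 90°)

C = 34.77°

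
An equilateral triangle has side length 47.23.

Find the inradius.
r = Area/s with s the semi-perimeter.
Area = (√3/4)·47.23² = (√3/4)·2230.6729 ≈ 0.433013·2230.6729 ≈ 965.91
s = 3·47.23/2 = 70.845
r ≈ 965.91/70.845 ≈ 13.6341
(Equivalently r = side/(2√3) = 47.23/3.4641 ≈ 13.6341.)

r = 13.63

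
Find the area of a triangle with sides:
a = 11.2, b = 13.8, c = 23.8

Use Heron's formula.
s = (11.2 + 13.8 + 23.8)/2 = 48.8/2 = 24.4
s − a = 13.2, s − b = 10.6, s − c = 0.6
s(s−a)(s−b)(s−c) = 24.4·13.2·10.6·0.6 ≈ 2048.43
Area = √2048.43 ≈ 45.2596

Area = 45.26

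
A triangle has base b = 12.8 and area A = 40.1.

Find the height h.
A = ½·b·h  ⇒  h = 2A/b = 2·40.1/12.8 = 80.2/12.8 ≈ 6.26562

h = 6.266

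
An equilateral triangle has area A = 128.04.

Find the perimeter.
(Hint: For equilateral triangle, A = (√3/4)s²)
A = (√3/4)s²  ⇒  s² = 4A/√3 = 4·128.04/√3 = 512.16/1.73205 ≈ 295.696
s ≈ √295.696 ≈ 17.1958
Perimeter = 3s ≈ 3·17.1958 ≈ 51.5874

Perimeter = 51.59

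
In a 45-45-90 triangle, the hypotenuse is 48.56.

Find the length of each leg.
In a 45-45-90 triangle hypotenuse = leg·√2, so leg = hypotenuse/√2.
Leg = 48.56/√2 ≈ 48.56/1.41421 ≈ 34.3371

Each leg = 34.34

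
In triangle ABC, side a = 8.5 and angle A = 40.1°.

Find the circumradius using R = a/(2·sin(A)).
R = a/(2·sin(A)) = 8.5/(2·sin(40.1°))
sin(40.1°) ≈ 0.644124
R ≈ 8.5/(2·0.644124) = 8.5/1.28825 ≈ 6.59811

R = 6.598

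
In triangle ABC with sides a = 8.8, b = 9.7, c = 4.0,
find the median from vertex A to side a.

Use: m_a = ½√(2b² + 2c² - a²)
m_a = ½√(2·9.7² + 2·4.0² − 8.8²) = ½√(2·94.09 + 2·16 − 77.44) = ½√(188.18 + 32 − 77.44) = ½√142.74
√142.74 ≈ 11.9474, so m_a ≈ 5.97369

m_a = 5.974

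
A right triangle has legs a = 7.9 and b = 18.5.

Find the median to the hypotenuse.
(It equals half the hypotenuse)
Hypotenuse c = √(a² + b²) = √(62.41 + 342.25) = √404.66 ≈ 20.1162
Median to hypotenuse = c/2 ≈ 20.1162/2 ≈ 10.0581

Median = 10.06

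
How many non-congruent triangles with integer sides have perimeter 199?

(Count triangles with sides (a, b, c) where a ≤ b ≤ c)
Let a ≤ b ≤ c with a + b + c = 199. The only binding inequality is a + b > c, i.e. 199 − c > c, so c < 199/2; and c ≥ 199/3 since c is the largest side.
So 67 ≤ c ≤ 99. For each c, b runs from ⌈(199 − c)/2⌉ up to c (then a = 199 − b − c satisfies 1 ≤ a ≤ b automatically), giving c − ⌈(199 − c)/2⌉ + 1 choices.
Summing over c: 2 + 3 + 5 + 6 + … + 48 + 50  (33 terms, c = 67, …, 99) = 850
Check (closed form: nearest integer to p²/48 for even p, (p+3)²/48 for odd p): (199+3)²/48 = 202²/48 = 40804/48 ≈ 850.08 → 850

850 triangles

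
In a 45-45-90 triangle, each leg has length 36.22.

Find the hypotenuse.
In a 45-45-90 triangle the sides are in ratio 1 : 1 : √2, so hypotenuse = leg·√2.
Hypotenuse = 36.22·√2 ≈ 36.22·1.41421 ≈ 51.2228

Hypotenuse = 36.22√2 = 51.22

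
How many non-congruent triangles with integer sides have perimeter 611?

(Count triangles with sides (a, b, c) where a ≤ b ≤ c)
Let a ≤ b ≤ c with a + b + c = 611. The only binding inequality is a + b > c, i.e. 611 − c > c, so c < 611/2; and c ≥ 611/3 since c is the largest side.
So 204 ≤ c ≤ 305. For each c, b runs from ⌈(611 − c)/2⌉ up to c (then a = 611 − b − c satisfies 1 ≤ a ≤ b automatically), giving c − ⌈(611 − c)/2⌉ + 1 choices.
Summing over c: 1 + 3 + 4 + 6 + … + 151 + 153  (102 terms, c = 204, …, 305) = 7854
Check (closed form: nearest integer to p²/48 for even p, (p+3)²/48 for odd p): (611+3)²/48 = 614²/48 = 376996/48 ≈ 7854.08 → 7854

7854 triangles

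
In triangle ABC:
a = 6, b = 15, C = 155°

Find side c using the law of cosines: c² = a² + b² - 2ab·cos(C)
c² = 6² + 15² − 2·6·15·cos(155°)
cos(155°) ≈ -0.906308
c² ≈ 36 + 225 − 180·(-0.906308) ≈ 261 + 163.135 ≈ 424.135
c ≈ √424.135 ≈ 20.5945

c = 20.59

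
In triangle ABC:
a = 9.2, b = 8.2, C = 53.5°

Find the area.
Two sides and the included angle (SAS): A = ½·a·b·sin(C) = ½·9.2·8.2·sin(53.5°)
sin(53.5°) ≈ 0.803857
A ≈ ½·75.44·0.803857 = 37.72·0.803857 ≈ 30.3215

Area = 30.32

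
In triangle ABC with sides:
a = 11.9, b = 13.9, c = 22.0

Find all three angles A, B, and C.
Law of cosines for each angle (a² = 141.61, b² = 193.21, c² = 484):
cos(A) = (b² + c² − a²)/(2bc) = (193.21 + 484 − 141.61)/(2·13.9·22.0) = 535.6/611.6 ≈ 0.875736  ⇒  A ≈ 28.8678°
cos(B) = (a² + c² − b²)/(2ac) = (141.61 + 484 − 193.21)/(2·11.9·22.0) = 432.4/523.6 ≈ 0.825821  ⇒  B ≈ 34.3282°
cos(C) = (a² + b² − c²)/(2ab) = (141.61 + 193.21 − 484)/(2·11.9·13.9) = -149.18/330.82 ≈ -0.45094  ⇒  C ≈ 116.804°
Check: A + B + C ≈ 180°

A = 28.87°, B = 34.33°, C = 116.8°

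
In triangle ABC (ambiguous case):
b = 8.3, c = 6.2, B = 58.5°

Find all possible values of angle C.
b/sin(B) = c/sin(C)  ⇒  sin(C) = c·sin(B)/b = 6.2·sin(58.5°)/8.3
sin(58.5°) ≈ 0.85264
sin(C) ≈ 6.2·0.85264/8.3 ≈ 5.28637/8.3 ≈ 0.636912
Candidate 1: C₁ = arcsin(0.636912) ≈ 39.5619°  →  A = 180° − 58.5° − 39.5619° ≈ 81.9381° > 0, valid
Candidate 2: C₂ = 180° − C₁ ≈ 140.438°  →  A = 180° − 58.5° − 140.438° ≈ -18.9381° ≤ 0, not a valid triangle

C = 39.56° (one solution)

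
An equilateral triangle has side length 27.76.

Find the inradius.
r = Area/s with s the semi-perimeter.
Area = (√3/4)·27.76² = (√3/4)·770.6176 ≈ 0.433013·770.6176 ≈ 333.687
s = 3·27.76/2 = 41.64
r ≈ 333.687/41.64 ≈ 8.01362
(Equivalently r = side/(2√3) = 27.76/3.4641 ≈ 8.01362.)

r = 8.014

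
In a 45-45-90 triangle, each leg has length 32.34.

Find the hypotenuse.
In a 45-45-90 triangle the sides are in ratio 1 : 1 : √2, so hypotenuse = leg·√2.
Hypotenuse = 32.34·√2 ≈ 32.34·1.41421 ≈ 45.7357

Hypotenuse = 32.34√2 = 45.74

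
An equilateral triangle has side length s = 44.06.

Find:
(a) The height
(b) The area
(a) The height splits the triangle into two 30-60-90 halves: h = s·√3/2 = 44.06·1.73205/2 ≈ 76.3142/2 ≈ 38.1571
(b) Area = (√3/4)·s² = (√3/4)·44.06² = (√3/4)·1941.2836 ≈ 0.433013·1941.2836 ≈ 840.6

Height = 38.16, Area = 840.6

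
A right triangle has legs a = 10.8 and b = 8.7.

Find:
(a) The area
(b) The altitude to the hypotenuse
(a) The legs are perpendicular, so Area = ½·a·b = ½·10.8·8.7 = ½·93.96 = 46.98
(b) Hypotenuse c = √(a² + b²) = √(116.64 + 75.69) = √192.33 ≈ 13.8683
    Area = ½·c·h_c  ⇒  h_c = 2·Area/c = 93.96/13.8683 ≈ 6.77516

Area = 46.98, h_c = 6.775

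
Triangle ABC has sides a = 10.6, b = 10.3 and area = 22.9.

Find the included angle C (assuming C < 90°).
Area = ½·a·b·sin(C)  ⇒  sin(C) = 2·Area/(a·b) = 2·22.9/(10.6·10.3) = 45.8/109.18 ≈ 0.419491
C = arcsin(0.419491) ≈ 24.8024° (taking the acute solution since C < 90°)

C = 24.8°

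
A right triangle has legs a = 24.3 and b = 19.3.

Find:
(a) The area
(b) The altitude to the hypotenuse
(a) The legs are perpendicular, so Area = ½·a·b = ½·24.3·19.3 = ½·468.99 = 234.495
(b) Hypotenuse c = √(a² + b²) = √(590.49 + 372.49) = √962.98 ≈ 31.0319
    Area = ½·c·h_c  ⇒  h_c = 2·Area/c = 468.99/31.0319 ≈ 15.1131

Area = 234.495, h_c = 15.11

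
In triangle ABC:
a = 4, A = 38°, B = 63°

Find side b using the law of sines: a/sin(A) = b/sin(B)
a/sin(A) = b/sin(B)  ⇒  b = a·sin(B)/sin(A) = 4·sin(63°)/sin(38°)
sin(63°) ≈ 0.891007, sin(38°) ≈ 0.615661
b ≈ 4·0.891007/0.615661 ≈ 3.56403/0.615661 ≈ 5.78894

b = 5.789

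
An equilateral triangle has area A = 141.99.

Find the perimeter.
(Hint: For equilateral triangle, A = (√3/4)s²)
A = (√3/4)s²  ⇒  s² = 4A/√3 = 4·141.99/√3 = 567.96/1.73205 ≈ 327.912
s ≈ √327.912 ≈ 18.1083
Perimeter = 3s ≈ 3·18.1083 ≈ 54.325

Perimeter = 54.33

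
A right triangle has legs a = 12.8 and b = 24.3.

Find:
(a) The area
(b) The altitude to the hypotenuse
(a) The legs are perpendicular, so Area = ½·a·b = ½·12.8·24.3 = ½·311.04 = 155.52
(b) Hypotenuse c = √(a² + b²) = √(163.84 + 590.49) = √754.33 ≈ 27.4651
    Area = ½·c·h_c  ⇒  h_c = 2·Area/c = 311.04/27.4651 ≈ 11.3249

Area = 155.52, h_c = 11.32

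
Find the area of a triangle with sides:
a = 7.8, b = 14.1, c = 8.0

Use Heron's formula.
s = (7.8 + 14.1 + 8.0)/2 = 29.9/2 = 14.95
s − a = 7.15, s − b = 0.85, s − c = 6.95
s(s−a)(s−b)(s−c) = 14.95·7.15·0.85·6.95 ≈ 631.467
Area = √631.467 ≈ 25.129

Area = 25.13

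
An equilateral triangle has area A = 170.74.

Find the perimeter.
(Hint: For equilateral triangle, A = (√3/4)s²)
A = (√3/4)s²  ⇒  s² = 4A/√3 = 4·170.74/√3 = 682.96/1.73205 ≈ 394.307
s ≈ √394.307 ≈ 19.8572
Perimeter = 3s ≈ 3·19.8572 ≈ 59.5715

Perimeter = 59.57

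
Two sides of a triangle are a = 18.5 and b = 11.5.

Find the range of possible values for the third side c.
Triangle inequality: |a − b| < c < a + b
|a − b| = |18.5 − 11.5| = 7
a + b = 18.5 + 11.5 = 30

7 < c < 30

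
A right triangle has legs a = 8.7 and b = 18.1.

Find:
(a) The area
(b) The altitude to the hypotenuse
(a) The legs are perpendicular, so Area = ½·a·b = ½·8.7·18.1 = ½·157.47 = 78.735
(b) Hypotenuse c = √(a² + b²) = √(75.69 + 327.61) = √403.3 ≈ 20.0823
    Area = ½·c·h_c  ⇒  h_c = 2·Area/c = 157.47/20.0823 ≈ 7.84122

Area = 78.735, h_c = 7.841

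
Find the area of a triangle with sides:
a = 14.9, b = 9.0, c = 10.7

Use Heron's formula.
s = (14.9 + 9.0 + 10.7)/2 = 34.6/2 = 17.3
s − a = 2.4, s − b = 8.3, s − c = 6.6
s(s−a)(s−b)(s−c) = 17.3·2.4·8.3·6.6 ≈ 2274.47
Area = √2274.47 ≈ 47.6914

Area = 47.69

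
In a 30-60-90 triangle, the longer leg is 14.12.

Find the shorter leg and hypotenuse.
In a 30-60-90 triangle the sides are in ratio 1 : √3 : 2, so short leg = long leg/√3 and hypotenuse = 2·(short leg).
Short leg = 14.12/√3 ≈ 14.12/1.73205 ≈ 8.15219
Hypotenuse = 2·8.15219 ≈ 16.3044

Short leg = 8.152, Hypotenuse = 16.3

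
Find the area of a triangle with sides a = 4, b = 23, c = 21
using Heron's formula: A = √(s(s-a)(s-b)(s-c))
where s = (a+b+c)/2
s = (4 + 23 + 21)/2 = 48/2 = 24
s − a = 20, s − b = 1, s − c = 3
s(s−a)(s−b)(s−c) = 24·20·1·3 = 1440
Area = √1440 ≈ 37.9473

s = 24.0, Area = 37.95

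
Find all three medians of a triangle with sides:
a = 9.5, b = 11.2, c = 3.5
Median formula: m_a = ½√(2b² + 2c² − a²) (and cyclically). a² = 90.25, b² = 125.44, c² = 12.25.
m_a = ½√(2·125.44 + 2·12.25 − 90.25) = ½√185.13 ≈ ½·13.6062 ≈ 6.80312
m_b = ½√(2·90.25 + 2·12.25 − 125.44) = ½√79.56 ≈ ½·8.91964 ≈ 4.45982
m_c = ½√(2·90.25 + 2·125.44 − 12.25) = ½√419.13 ≈ ½·20.4727 ≈ 10.2363

m_a = 6.803, m_b = 4.46, m_c = 10.24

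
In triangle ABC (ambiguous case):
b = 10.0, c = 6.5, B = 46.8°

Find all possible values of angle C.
b/sin(B) = c/sin(C)  ⇒  sin(C) = c·sin(B)/b = 6.5·sin(46.8°)/10.0
sin(46.8°) ≈ 0.728969
sin(C) ≈ 6.5·0.728969/10.0 ≈ 4.7383/10.0 ≈ 0.47383
Candidate 1: C₁ = arcsin(0.47383) ≈ 28.2832°  →  A = 180° − 46.8° − 28.2832° ≈ 104.917° > 0, valid
Candidate 2: C₂ = 180° − C₁ ≈ 151.717°  →  A = 180° − 46.8° − 151.717° ≈ -18.5168° ≤ 0, not a valid triangle

C = 28.28° (one solution)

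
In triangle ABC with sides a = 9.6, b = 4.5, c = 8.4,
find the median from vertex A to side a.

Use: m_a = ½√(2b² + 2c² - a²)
m_a = ½√(2·4.5² + 2·8.4² − 9.6²) = ½√(2·20.25 + 2·70.56 − 92.16) = ½√(40.5 + 141.12 − 92.16) = ½√89.46
√89.46 ≈ 9.45833, so m_a ≈ 4.72916

m_a = 4.729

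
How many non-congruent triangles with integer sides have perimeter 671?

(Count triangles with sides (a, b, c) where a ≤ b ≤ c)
Let a ≤ b ≤ c with a + b + c = 671. The only binding inequality is a + b > c, i.e. 671 − c > c, so c < 671/2; and c ≥ 671/3 since c is the largest side.
So 224 ≤ c ≤ 335. For each c, b runs from ⌈(671 − c)/2⌉ up to c (then a = 671 − b − c satisfies 1 ≤ a ≤ b automatically), giving c − ⌈(671 − c)/2⌉ + 1 choices.
Summing over c: 1 + 3 + 4 + 6 + … + 166 + 168  (112 terms, c = 224, …, 335) = 9464
Check (closed form: nearest integer to p²/48 for even p, (p+3)²/48 for odd p): (671+3)²/48 = 674²/48 = 454276/48 ≈ 9464.08 → 9464

9464 triangles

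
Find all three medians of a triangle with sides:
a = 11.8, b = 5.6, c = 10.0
Median formula: m_a = ½√(2b² + 2c² − a²) (and cyclically). a² = 139.24, b² = 31.36, c² = 100.
m_a = ½√(2·31.36 + 2·100 − 139.24) = ½√123.48 ≈ ½·11.1122 ≈ 5.55608
m_b = ½√(2·139.24 + 2·100 − 31.36) = ½√447.12 ≈ ½·21.1452 ≈ 10.5726
m_c = ½√(2·139.24 + 2·31.36 − 100) = ½√241.2 ≈ ½·15.5306 ≈ 7.76531

m_a = 5.556, m_b = 10.57, m_c = 7.765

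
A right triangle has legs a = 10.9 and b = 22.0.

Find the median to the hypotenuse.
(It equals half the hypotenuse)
Hypotenuse c = √(a² + b²) = √(118.81 + 484) = √602.81 ≈ 24.5522
Median to hypotenuse = c/2 ≈ 24.5522/2 ≈ 12.2761

Median = 12.28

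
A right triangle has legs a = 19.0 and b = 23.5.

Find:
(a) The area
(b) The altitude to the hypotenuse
(a) The legs are perpendicular, so Area = ½·a·b = ½·19.0·23.5 = ½·446.5 = 223.25
(b) Hypotenuse c = √(a² + b²) = √(361 + 552.25) = √913.25 ≈ 30.22
    Area = ½·c·h_c  ⇒  h_c = 2·Area/c = 446.5/30.22 ≈ 14.775

Area = 223.25, h_c = 14.77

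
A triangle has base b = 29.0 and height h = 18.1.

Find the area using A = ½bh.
A = ½·b·h = ½·29.0·18.1 = ½·524.9 = 262.45

Area = 262.45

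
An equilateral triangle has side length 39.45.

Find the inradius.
r = Area/s with s the semi-perimeter.
Area = (√3/4)·39.45² = (√3/4)·1556.3025 ≈ 0.433013·1556.3025 ≈ 673.899
s = 3·39.45/2 = 59.175
r ≈ 673.899/59.175 ≈ 11.3882
(Equivalently r = side/(2√3) = 39.45/3.4641 ≈ 11.3882.)

r = 11.39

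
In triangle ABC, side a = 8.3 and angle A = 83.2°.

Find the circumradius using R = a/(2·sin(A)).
R = a/(2·sin(A)) = 8.3/(2·sin(83.2°))
sin(83.2°) ≈ 0.992966
R ≈ 8.3/(2·0.992966) = 8.3/1.98593 ≈ 4.1794

R = 4.179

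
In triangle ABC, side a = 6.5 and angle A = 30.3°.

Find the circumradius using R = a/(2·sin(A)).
R = a/(2·sin(A)) = 6.5/(2·sin(30.3°))
sin(30.3°) ≈ 0.504528
R ≈ 6.5/(2·0.504528) = 6.5/1.00906 ≈ 6.44167

R = 6.442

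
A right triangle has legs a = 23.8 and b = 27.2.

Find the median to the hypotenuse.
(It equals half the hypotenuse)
Hypotenuse c = √(a² + b²) = √(566.44 + 739.84) = √1306.28 ≈ 36.1425
Median to hypotenuse = c/2 ≈ 36.1425/2 ≈ 18.0712

Median = 18.07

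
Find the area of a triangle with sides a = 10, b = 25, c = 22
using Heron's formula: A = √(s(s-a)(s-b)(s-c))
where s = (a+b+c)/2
s = (10 + 25 + 22)/2 = 57/2 = 28.5
s − a = 18.5, s − b = 3.5, s − c = 6.5
s(s−a)(s−b)(s−c) = 28.5·18.5·3.5·6.5 = 11994.9375
Area = √11994.9375 ≈ 109.521

s = 28.5, Area = 109.5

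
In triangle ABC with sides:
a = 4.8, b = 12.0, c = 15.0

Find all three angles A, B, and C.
Law of cosines for each angle (a² = 23.04, b² = 144, c² = 225):
cos(A) = (b² + c² − a²)/(2bc) = (144 + 225 − 23.04)/(2·12.0·15.0) = 345.96/360 ≈ 0.961  ⇒  A ≈ 16.0543°
cos(B) = (a² + c² − b²)/(2ac) = (23.04 + 225 − 144)/(2·4.8·15.0) = 104.04/144 ≈ 0.7225  ⇒  B ≈ 43.7387°
cos(C) = (a² + b² − c²)/(2ab) = (23.04 + 144 − 225)/(2·4.8·12.0) = -57.96/115.2 ≈ -0.503125  ⇒  C ≈ 120.207°
Check: A + B + C ≈ 180°

A = 16.05°, B = 43.74°, C = 120.2°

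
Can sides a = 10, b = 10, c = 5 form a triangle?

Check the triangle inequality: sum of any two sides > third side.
a + b vs c: 10 + 10 = 20 > 5  ✓
a + c vs b: 10 + 5 = 15 > 10  ✓
b + c vs a: 10 + 5 = 15 > 10  ✓

Yes, triangle inequality satisfied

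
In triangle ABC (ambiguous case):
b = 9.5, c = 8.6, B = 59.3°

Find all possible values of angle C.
b/sin(B) = c/sin(C)  ⇒  sin(C) = c·sin(B)/b = 8.6·sin(59.3°)/9.5
sin(59.3°) ≈ 0.859852
sin(C) ≈ 8.6·0.859852/9.5 ≈ 7.39473/9.5 ≈ 0.778393
Candidate 1: C₁ = arcsin(0.778393) ≈ 51.1136°  →  A = 180° − 59.3° − 51.1136° ≈ 69.5864° > 0, valid
Candidate 2: C₂ = 180° − C₁ ≈ 128.886°  →  A = 180° − 59.3° − 128.886° ≈ -8.1864° ≤ 0, not a valid triangle

C = 51.11° (one solution)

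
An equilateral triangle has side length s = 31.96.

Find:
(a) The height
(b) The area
(a) The height splits the triangle into two 30-60-90 halves: h = s·√3/2 = 31.96·1.73205/2 ≈ 55.3563/2 ≈ 27.6782
(b) Area = (√3/4)·s² = (√3/4)·31.96² = (√3/4)·1021.4416 ≈ 0.433013·1021.4416 ≈ 442.297

Height = 27.68, Area = 442.3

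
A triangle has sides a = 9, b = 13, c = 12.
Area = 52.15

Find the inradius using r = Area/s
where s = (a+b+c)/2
s = (9 + 13 + 12)/2 = 34/2 = 17
r = Area/s = 52.15/17 ≈ 3.06765

r = 3.068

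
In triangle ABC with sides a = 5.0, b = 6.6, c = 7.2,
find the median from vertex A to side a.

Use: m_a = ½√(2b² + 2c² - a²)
m_a = ½√(2·6.6² + 2·7.2² − 5.0²) = ½√(2·43.56 + 2·51.84 − 25) = ½√(87.12 + 103.68 − 25) = ½√165.8
√165.8 ≈ 12.8763, so m_a ≈ 6.43817

m_a = 6.438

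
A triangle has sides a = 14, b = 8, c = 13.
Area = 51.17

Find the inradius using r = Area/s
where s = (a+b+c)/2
s = (14 + 8 + 13)/2 = 35/2 = 17.5
r = Area/s = 51.17/17.5 ≈ 2.924

r = 2.924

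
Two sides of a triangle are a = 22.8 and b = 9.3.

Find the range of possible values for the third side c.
Triangle inequality: |a − b| < c < a + b
|a − b| = |22.8 − 9.3| = 13.5
a + b = 22.8 + 9.3 = 32.1

13.5 < c < 32.1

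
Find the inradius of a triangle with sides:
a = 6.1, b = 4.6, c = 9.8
r = Area/s where s is the semi-perimeter.
s = (6.1 + 4.6 + 9.8)/2 = 20.5/2 = 10.25
Area = √(s(s−a)(s−b)(s−c)) = √(10.25·4.15·5.65·0.45) ≈ √108.152 ≈ 10.3996
r ≈ 10.3996/10.25 ≈ 1.01459

r = 1.015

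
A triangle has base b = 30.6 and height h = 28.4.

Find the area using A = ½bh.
A = ½·b·h = ½·30.6·28.4 = ½·869.04 = 434.52

Area = 434.52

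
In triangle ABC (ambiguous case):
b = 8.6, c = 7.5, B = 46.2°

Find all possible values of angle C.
b/sin(B) = c/sin(C)  ⇒  sin(C) = c·sin(B)/b = 7.5·sin(46.2°)/8.6
sin(46.2°) ≈ 0.72176
sin(C) ≈ 7.5·0.72176/8.6 ≈ 5.4132/8.6 ≈ 0.629442
Candidate 1: C₁ = arcsin(0.629442) ≈ 39.009°  →  A = 180° − 46.2° − 39.009° ≈ 94.791° > 0, valid
Candidate 2: C₂ = 180° − C₁ ≈ 140.991°  →  A = 180° − 46.2° − 140.991° ≈ -7.191° ≤ 0, not a valid triangle

C = 39.01° (one solution)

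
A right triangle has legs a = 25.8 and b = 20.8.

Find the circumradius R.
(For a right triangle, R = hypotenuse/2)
Hypotenuse c = √(a² + b²) = √(665.64 + 432.64) = √1098.28 ≈ 33.1403
R = c/2 ≈ 33.1403/2 ≈ 16.5702

R = 16.57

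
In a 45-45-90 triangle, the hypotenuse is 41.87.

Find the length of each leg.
In a 45-45-90 triangle hypotenuse = leg·√2, so leg = hypotenuse/√2.
Leg = 41.87/√2 ≈ 41.87/1.41421 ≈ 29.6066

Each leg = 29.61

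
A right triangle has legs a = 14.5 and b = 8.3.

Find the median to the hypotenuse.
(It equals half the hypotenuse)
Hypotenuse c = √(a² + b²) = √(210.25 + 68.89) = √279.14 ≈ 16.7075
Median to hypotenuse = c/2 ≈ 16.7075/2 ≈ 8.35374

Median = 8.354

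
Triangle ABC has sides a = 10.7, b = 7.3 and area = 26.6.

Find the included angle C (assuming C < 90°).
Area = ½·a·b·sin(C)  ⇒  sin(C) = 2·Area/(a·b) = 2·26.6/(10.7·7.3) = 53.2/78.11 ≈ 0.681091
C = arcsin(0.681091) ≈ 42.9289° (taking the acute solution since C < 90°)

C = 42.93°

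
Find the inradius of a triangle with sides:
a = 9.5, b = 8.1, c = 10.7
r = Area/s where s is the semi-perimeter.
s = (9.5 + 8.1 + 10.7)/2 = 28.3/2 = 14.15
Area = √(s(s−a)(s−b)(s−c)) = √(14.15·4.65·6.05·3.45) ≈ √1373.36 ≈ 37.0588
r ≈ 37.0588/14.15 ≈ 2.619

r = 2.619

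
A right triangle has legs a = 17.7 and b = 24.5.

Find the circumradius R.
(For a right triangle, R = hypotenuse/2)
Hypotenuse c = √(a² + b²) = √(313.29 + 600.25) = √913.54 ≈ 30.2248
R = c/2 ≈ 30.2248/2 ≈ 15.1124

R = 15.11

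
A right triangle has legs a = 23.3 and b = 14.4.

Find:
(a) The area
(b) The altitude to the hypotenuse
(a) The legs are perpendicular, so Area = ½·a·b = ½·23.3·14.4 = ½·335.52 = 167.76
(b) Hypotenuse c = √(a² + b²) = √(542.89 + 207.36) = √750.25 ≈ 27.3907
    Area = ½·c·h_c  ⇒  h_c = 2·Area/c = 335.52/27.3907 ≈ 12.2494

Area = 167.76, h_c = 12.25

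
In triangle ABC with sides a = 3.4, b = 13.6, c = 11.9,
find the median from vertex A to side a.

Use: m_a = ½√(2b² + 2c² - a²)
m_a = ½√(2·13.6² + 2·11.9² − 3.4²) = ½√(2·184.96 + 2·141.61 − 11.56) = ½√(369.92 + 283.22 − 11.56) = ½√641.58
√641.58 ≈ 25.3294, so m_a ≈ 12.6647

m_a = 12.66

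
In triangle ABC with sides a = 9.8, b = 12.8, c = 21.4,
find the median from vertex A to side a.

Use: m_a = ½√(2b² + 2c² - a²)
m_a = ½√(2·12.8² + 2·21.4² − 9.8²) = ½√(2·163.84 + 2·457.96 − 96.04) = ½√(327.68 + 915.92 − 96.04) = ½√1147.56
√1147.56 ≈ 33.8757, so m_a ≈ 16.9378

m_a = 16.94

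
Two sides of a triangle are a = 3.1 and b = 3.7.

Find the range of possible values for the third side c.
Triangle inequality: |a − b| < c < a + b
|a − b| = |3.1 − 3.7| = 0.6
a + b = 3.1 + 3.7 = 6.8

0.6 < c < 6.8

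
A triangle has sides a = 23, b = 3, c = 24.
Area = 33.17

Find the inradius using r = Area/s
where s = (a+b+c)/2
s = (23 + 3 + 24)/2 = 50/2 = 25
r = Area/s = 33.17/25 ≈ 1.3268

r = 1.327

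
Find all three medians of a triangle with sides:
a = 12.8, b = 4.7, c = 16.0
Median formula: m_a = ½√(2b² + 2c² − a²) (and cyclically). a² = 163.84, b² = 22.09, c² = 256.
m_a = ½√(2·22.09 + 2·256 − 163.84) = ½√392.34 ≈ ½·19.8076 ≈ 9.90379
m_b = ½√(2·163.84 + 2·256 − 22.09) = ½√817.59 ≈ ½·28.5935 ≈ 14.2968
m_c = ½√(2·163.84 + 2·22.09 − 256) = ½√115.86 ≈ ½·10.7638 ≈ 5.38191

m_a = 9.904, m_b = 14.3, m_c = 5.382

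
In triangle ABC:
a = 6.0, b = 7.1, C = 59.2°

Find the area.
Two sides and the included angle (SAS): A = ½·a·b·sin(C) = ½·6.0·7.1·sin(59.2°)
sin(59.2°) ≈ 0.85896
A ≈ ½·42.6·0.85896 = 21.3·0.85896 ≈ 18.2958

Area = 18.3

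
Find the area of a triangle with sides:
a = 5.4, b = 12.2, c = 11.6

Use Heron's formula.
s = (5.4 + 12.2 + 11.6)/2 = 29.2/2 = 14.6
s − a = 9.2, s − b = 2.4, s − c = 3
s(s−a)(s−b)(s−c) = 14.6·9.2·2.4·3 ≈ 967.104
Area = √967.104 ≈ 31.0983

Area = 31.1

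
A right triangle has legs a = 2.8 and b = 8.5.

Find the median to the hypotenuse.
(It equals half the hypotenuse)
Hypotenuse c = √(a² + b²) = √(7.84 + 72.25) = √80.09 ≈ 8.9493
Median to hypotenuse = c/2 ≈ 8.9493/2 ≈ 4.47465

Median = 4.475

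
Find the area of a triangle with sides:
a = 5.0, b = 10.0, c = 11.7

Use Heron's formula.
s = (5.0 + 10.0 + 11.7)/2 = 26.7/2 = 13.35
s − a = 8.35, s − b = 3.35, s − c = 1.65
s(s−a)(s−b)(s−c) = 13.35·8.35·3.35·1.65 ≈ 616.164
Area = √616.164 ≈ 24.8227

Area = 24.82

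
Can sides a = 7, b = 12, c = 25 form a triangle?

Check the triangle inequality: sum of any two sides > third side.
a + b vs c: 7 + 12 = 19 ≤ 25  ✗
a + c vs b: 7 + 25 = 32 > 12  ✓
b + c vs a: 12 + 25 = 37 > 7  ✓

No: 7 + 12 = 19 is not > 25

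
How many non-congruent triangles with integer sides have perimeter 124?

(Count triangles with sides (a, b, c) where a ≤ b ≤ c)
Let a ≤ b ≤ c with a + b + c = 124. The only binding inequality is a + b > c, i.e. 124 − c > c, so c < 124/2; and c ≥ 124/3 since c is the largest side.
So 42 ≤ c ≤ 61. For each c, b runs from ⌈(124 − c)/2⌉ up to c (then a = 124 − b − c satisfies 1 ≤ a ≤ b automatically), giving c − ⌈(124 − c)/2⌉ + 1 choices.
Summing over c: 2 + 3 + 5 + 6 + … + 29 + 30  (20 terms, c = 42, …, 61) = 320
Check (closed form: nearest integer to p²/48 for even p, (p+3)²/48 for odd p): 124²/48 = 15376/48 ≈ 320.33 → 320

320 triangles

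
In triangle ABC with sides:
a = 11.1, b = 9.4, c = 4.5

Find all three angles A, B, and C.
Law of cosines for each angle (a² = 123.21, b² = 88.36, c² = 20.25):
cos(A) = (b² + c² − a²)/(2bc) = (88.36 + 20.25 − 123.21)/(2·9.4·4.5) = -14.6/84.6 ≈ -0.172577  ⇒  A ≈ 99.9377°
cos(B) = (a² + c² − b²)/(2ac) = (123.21 + 20.25 − 88.36)/(2·11.1·4.5) = 55.1/99.9 ≈ 0.551552  ⇒  B ≈ 56.5265°
cos(C) = (a² + b² − c²)/(2ab) = (123.21 + 88.36 − 20.25)/(2·11.1·9.4) = 191.32/208.68 ≈ 0.91681  ⇒  C ≈ 23.5358°
Check: A + B + C ≈ 180°

A = 99.94°, B = 56.53°, C = 23.54°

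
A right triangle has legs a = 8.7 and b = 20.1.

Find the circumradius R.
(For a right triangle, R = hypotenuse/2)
Hypotenuse c = √(a² + b²) = √(75.69 + 404.01) = √479.7 ≈ 21.9021
R = c/2 ≈ 21.9021/2 ≈ 10.951

R = 10.95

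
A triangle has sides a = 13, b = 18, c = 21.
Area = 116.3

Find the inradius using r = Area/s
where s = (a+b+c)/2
s = (13 + 18 + 21)/2 = 52/2 = 26
r = Area/s = 116.3/26 ≈ 4.47308

r = 4.473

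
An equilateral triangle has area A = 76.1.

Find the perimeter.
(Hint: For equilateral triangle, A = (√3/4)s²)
A = (√3/4)s²  ⇒  s² = 4A/√3 = 4·76.1/√3 = 304.4/1.73205 ≈ 175.745
s ≈ √175.745 ≈ 13.2569
Perimeter = 3s ≈ 3·13.2569 ≈ 39.7707

Perimeter = 39.77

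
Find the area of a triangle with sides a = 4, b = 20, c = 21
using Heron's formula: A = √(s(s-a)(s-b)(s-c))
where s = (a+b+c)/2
s = (4 + 20 + 21)/2 = 45/2 = 22.5
s − a = 18.5, s − b = 2.5, s − c = 1.5
s(s−a)(s−b)(s−c) = 22.5·18.5·2.5·1.5 = 1560.9375
Area = √1560.9375 ≈ 39.5087

s = 22.5, Area = 39.51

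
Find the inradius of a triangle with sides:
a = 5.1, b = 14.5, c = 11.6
r = Area/s where s is the semi-perimeter.
s = (5.1 + 14.5 + 11.6)/2 = 31.2/2 = 15.6
Area = √(s(s−a)(s−b)(s−c)) = √(15.6·10.5·1.1·4) ≈ √720.72 ≈ 26.8462
r ≈ 26.8462/15.6 ≈ 1.72091

r = 1.721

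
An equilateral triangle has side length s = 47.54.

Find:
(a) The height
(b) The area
(a) The height splits the triangle into two 30-60-90 halves: h = s·√3/2 = 47.54·1.73205/2 ≈ 82.3417/2 ≈ 41.1708
(b) Area = (√3/4)·s² = (√3/4)·47.54² = (√3/4)·2260.0516 ≈ 0.433013·2260.0516 ≈ 978.631

Height = 41.17, Area = 978.6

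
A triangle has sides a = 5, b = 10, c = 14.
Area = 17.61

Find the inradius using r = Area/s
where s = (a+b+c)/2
s = (5 + 10 + 14)/2 = 29/2 = 14.5
r = Area/s = 17.61/14.5 ≈ 1.21448

r = 1.214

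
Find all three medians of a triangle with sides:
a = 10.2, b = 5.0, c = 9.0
Median formula: m_a = ½√(2b² + 2c² − a²) (and cyclically). a² = 104.04, b² = 25, c² = 81.
m_a = ½√(2·25 + 2·81 − 104.04) = ½√107.96 ≈ ½·10.3904 ≈ 5.19519
m_b = ½√(2·104.04 + 2·81 − 25) = ½√345.08 ≈ ½·18.5763 ≈ 9.28816
m_c = ½√(2·104.04 + 2·25 − 81) = ½√177.08 ≈ ½·13.3071 ≈ 6.65357

m_a = 5.195, m_b = 9.288, m_c = 6.654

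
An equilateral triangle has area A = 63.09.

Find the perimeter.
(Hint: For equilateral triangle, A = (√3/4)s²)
A = (√3/4)s²  ⇒  s² = 4A/√3 = 4·63.09/√3 = 252.36/1.73205 ≈ 145.7
s ≈ √145.7 ≈ 12.0706
Perimeter = 3s ≈ 3·12.0706 ≈ 36.2119

Perimeter = 36.21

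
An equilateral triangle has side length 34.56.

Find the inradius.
r = Area/s with s the semi-perimeter.
Area = (√3/4)·34.56² = (√3/4)·1194.3936 ≈ 0.433013·1194.3936 ≈ 517.188
s = 3·34.56/2 = 51.84
r ≈ 517.188/51.84 ≈ 9.97661
(Equivalently r = side/(2√3) = 34.56/3.4641 ≈ 9.97661.)

r = 9.977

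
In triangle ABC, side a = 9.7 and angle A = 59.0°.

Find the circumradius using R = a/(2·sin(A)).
R = a/(2·sin(A)) = 9.7/(2·sin(59.0°))
sin(59.0°) ≈ 0.857167
R ≈ 9.7/(2·0.857167) = 9.7/1.71433 ≈ 5.65817

R = 5.658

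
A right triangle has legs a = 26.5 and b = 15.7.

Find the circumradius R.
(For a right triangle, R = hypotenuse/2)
Hypotenuse c = √(a² + b²) = √(702.25 + 246.49) = √948.74 ≈ 30.8016
R = c/2 ≈ 30.8016/2 ≈ 15.4008

R = 15.4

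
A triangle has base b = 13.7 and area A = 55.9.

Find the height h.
A = ½·b·h  ⇒  h = 2A/b = 2·55.9/13.7 = 111.8/13.7 ≈ 8.16058

h = 8.161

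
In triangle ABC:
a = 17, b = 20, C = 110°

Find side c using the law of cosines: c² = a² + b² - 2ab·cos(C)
c² = 17² + 20² − 2·17·20·cos(110°)
cos(110°) ≈ -0.34202
c² ≈ 289 + 400 − 680·(-0.34202) ≈ 689 + 232.574 ≈ 921.574
c ≈ √921.574 ≈ 30.3574

c = 30.36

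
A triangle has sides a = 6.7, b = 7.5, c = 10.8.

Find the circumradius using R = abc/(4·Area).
First find the area with Heron's formula.
s = (6.7 + 7.5 + 10.8)/2 = 12.5
Area = √(s(s−a)(s−b)(s−c)) = √(12.5·5.8·5·1.7) ≈ √616.25 ≈ 24.8244
abc = 6.7·7.5·10.8 = 542.7
R = abc/(4·Area) ≈ 542.7/(4·24.8244) = 542.7/99.2975 ≈ 5.46539

R = 5.465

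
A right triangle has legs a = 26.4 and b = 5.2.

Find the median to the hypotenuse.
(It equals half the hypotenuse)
Hypotenuse c = √(a² + b²) = √(696.96 + 27.04) = √724 ≈ 26.9072
Median to hypotenuse = c/2 ≈ 26.9072/2 ≈ 13.4536

Median = 13.45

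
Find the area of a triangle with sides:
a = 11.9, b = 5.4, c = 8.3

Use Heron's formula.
s = (11.9 + 5.4 + 8.3)/2 = 25.6/2 = 12.8
s − a = 0.9, s − b = 7.4, s − c = 4.5
s(s−a)(s−b)(s−c) = 12.8·0.9·7.4·4.5 ≈ 383.616
Area = √383.616 ≈ 19.5861

Area = 19.59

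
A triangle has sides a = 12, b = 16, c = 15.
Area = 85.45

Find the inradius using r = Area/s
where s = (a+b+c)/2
s = (12 + 16 + 15)/2 = 43/2 = 21.5
r = Area/s = 85.45/21.5 ≈ 3.97442

r = 3.974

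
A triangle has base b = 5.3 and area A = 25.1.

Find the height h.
A = ½·b·h  ⇒  h = 2A/b = 2·25.1/5.3 = 50.2/5.3 ≈ 9.4717

h = 9.472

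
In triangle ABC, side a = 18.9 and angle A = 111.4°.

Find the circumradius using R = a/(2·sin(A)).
R = a/(2·sin(A)) = 18.9/(2·sin(111.4°))
sin(111.4°) ≈ 0.931056
R ≈ 18.9/(2·0.931056) = 18.9/1.86211 ≈ 10.1498

R = 10.15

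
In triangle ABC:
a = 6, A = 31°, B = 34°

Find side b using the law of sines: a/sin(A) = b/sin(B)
a/sin(A) = b/sin(B)  ⇒  b = a·sin(B)/sin(A) = 6·sin(34°)/sin(31°)
sin(34°) ≈ 0.559193, sin(31°) ≈ 0.515038
b ≈ 6·0.559193/0.515038 ≈ 3.35516/0.515038 ≈ 6.51439

b = 6.514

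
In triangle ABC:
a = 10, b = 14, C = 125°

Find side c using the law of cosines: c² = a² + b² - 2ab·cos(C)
c² = 10² + 14² − 2·10·14·cos(125°)
cos(125°) ≈ -0.573576
c² ≈ 100 + 196 − 280·(-0.573576) ≈ 296 + 160.601 ≈ 456.601
c ≈ √456.601 ≈ 21.3682

c = 21.37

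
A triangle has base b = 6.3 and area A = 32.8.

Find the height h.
A = ½·b·h  ⇒  h = 2A/b = 2·32.8/6.3 = 65.6/6.3 ≈ 10.4127

h = 10.41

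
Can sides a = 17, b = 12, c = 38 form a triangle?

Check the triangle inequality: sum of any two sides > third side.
a + b vs c: 17 + 12 = 29 ≤ 38  ✗
a + c vs b: 17 + 38 = 55 > 12  ✓
b + c vs a: 12 + 38 = 50 > 17  ✓

No: 17 + 12 = 29 is not > 38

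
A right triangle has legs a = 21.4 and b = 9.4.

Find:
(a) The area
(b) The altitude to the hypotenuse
(a) The legs are perpendicular, so Area = ½·a·b = ½·21.4·9.4 = ½·201.16 = 100.58
(b) Hypotenuse c = √(a² + b²) = √(457.96 + 88.36) = √546.32 ≈ 23.3735
    Area = ½·c·h_c  ⇒  h_c = 2·Area/c = 201.16/23.3735 ≈ 8.60633

Area = 100.58, h_c = 8.606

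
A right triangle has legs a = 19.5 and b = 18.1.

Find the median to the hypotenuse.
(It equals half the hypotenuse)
Hypotenuse c = √(a² + b²) = √(380.25 + 327.61) = √707.86 ≈ 26.6056
Median to hypotenuse = c/2 ≈ 26.6056/2 ≈ 13.3028

Median = 13.3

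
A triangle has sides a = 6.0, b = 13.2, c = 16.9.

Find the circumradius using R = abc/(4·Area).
First find the area with Heron's formula.
s = (6.0 + 13.2 + 16.9)/2 = 18.05
Area = √(s(s−a)(s−b)(s−c)) = √(18.05·12.05·4.85·1.15) ≈ √1213.12 ≈ 34.8299
abc = 6.0·13.2·16.9 = 1338.48
R = abc/(4·Area) ≈ 1338.48/(4·34.8299) = 1338.48/139.32 ≈ 9.60727

R = 9.607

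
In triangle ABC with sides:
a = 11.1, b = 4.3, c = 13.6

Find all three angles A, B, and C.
Law of cosines for each angle (a² = 123.21, b² = 18.49, c² = 184.96):
cos(A) = (b² + c² − a²)/(2bc) = (18.49 + 184.96 − 123.21)/(2·4.3·13.6) = 80.24/116.96 ≈ 0.686047  ⇒  A ≈ 46.682°
cos(B) = (a² + c² − b²)/(2ac) = (123.21 + 184.96 − 18.49)/(2·11.1·13.6) = 289.68/301.92 ≈ 0.959459  ⇒  B ≈ 16.3705°
cos(C) = (a² + b² − c²)/(2ab) = (123.21 + 18.49 − 184.96)/(2·11.1·4.3) = -43.26/95.46 ≈ -0.453174  ⇒  C ≈ 116.948°
Check: A + B + C ≈ 180°

A = 46.68°, B = 16.37°, C = 116.9°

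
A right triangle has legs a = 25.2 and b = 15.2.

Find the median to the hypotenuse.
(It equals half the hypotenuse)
Hypotenuse c = √(a² + b²) = √(635.04 + 231.04) = √866.08 ≈ 29.4292
Median to hypotenuse = c/2 ≈ 29.4292/2 ≈ 14.7146

Median = 14.71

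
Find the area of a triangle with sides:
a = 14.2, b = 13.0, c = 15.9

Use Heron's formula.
s = (14.2 + 13.0 + 15.9)/2 = 43.1/2 = 21.55
s − a = 7.35, s − b = 8.55, s − c = 5.65
s(s−a)(s−b)(s−c) = 21.55·7.35·8.55·5.65 ≈ 7651.55
Area = √7651.55 ≈ 87.4731

Area = 87.47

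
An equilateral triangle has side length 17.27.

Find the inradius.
r = Area/s with s the semi-perimeter.
Area = (√3/4)·17.27² = (√3/4)·298.2529 ≈ 0.433013·298.2529 ≈ 129.147
s = 3·17.27/2 = 25.905
r ≈ 129.147/25.905 ≈ 4.98542
(Equivalently r = side/(2√3) = 17.27/3.4641 ≈ 4.98542.)

r = 4.985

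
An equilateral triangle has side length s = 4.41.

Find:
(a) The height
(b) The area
(a) The height splits the triangle into two 30-60-90 halves: h = s·√3/2 = 4.41·1.73205/2 ≈ 7.63834/2 ≈ 3.81917
(b) Area = (√3/4)·s² = (√3/4)·4.41² = (√3/4)·19.4481 ≈ 0.433013·19.4481 ≈ 8.42127

Height = 3.819, Area = 8.421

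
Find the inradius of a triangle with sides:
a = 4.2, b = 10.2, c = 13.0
r = Area/s where s is the semi-perimeter.
s = (4.2 + 10.2 + 13.0)/2 = 27.4/2 = 13.7
Area = √(s(s−a)(s−b)(s−c)) = √(13.7·9.5·3.5·0.7) ≈ √318.868 ≈ 17.8569
r ≈ 17.8569/13.7 ≈ 1.30342

r = 1.303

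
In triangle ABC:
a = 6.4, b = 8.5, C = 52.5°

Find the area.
Two sides and the included angle (SAS): A = ½·a·b·sin(C) = ½·6.4·8.5·sin(52.5°)
sin(52.5°) ≈ 0.793353
A ≈ ½·54.4·0.793353 = 27.2·0.793353 ≈ 21.5792

Area = 21.58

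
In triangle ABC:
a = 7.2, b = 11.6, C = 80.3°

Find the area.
Two sides and the included angle (SAS): A = ½·a·b·sin(C) = ½·7.2·11.6·sin(80.3°)
sin(80.3°) ≈ 0.985703
A ≈ ½·83.52·0.985703 = 41.76·0.985703 ≈ 41.163

Area = 41.16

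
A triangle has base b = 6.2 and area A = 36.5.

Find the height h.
A = ½·b·h  ⇒  h = 2A/b = 2·36.5/6.2 = 73/6.2 ≈ 11.7742

h = 11.77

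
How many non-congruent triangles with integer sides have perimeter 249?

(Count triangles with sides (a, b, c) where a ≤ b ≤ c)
Let a ≤ b ≤ c with a + b + c = 249. The only binding inequality is a + b > c, i.e. 249 − c > c, so c < 249/2; and c ≥ 249/3 since c is the largest side.
So 83 ≤ c ≤ 124. For each c, b runs from ⌈(249 − c)/2⌉ up to c (then a = 249 − b − c satisfies 1 ≤ a ≤ b automatically), giving c − ⌈(249 − c)/2⌉ + 1 choices.
Summing over c: 1 + 2 + 4 + 5 + … + 61 + 62  (42 terms, c = 83, …, 124) = 1323
Check (closed form: nearest integer to p²/48 for even p, (p+3)²/48 for odd p): (249+3)²/48 = 252²/48 = 63504/48 ≈ 1323.00 → 1323

1323 triangles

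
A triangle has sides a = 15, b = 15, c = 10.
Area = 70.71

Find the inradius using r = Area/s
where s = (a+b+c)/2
s = (15 + 15 + 10)/2 = 40/2 = 20
r = Area/s = 70.71/20 ≈ 3.5355

r = 3.535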